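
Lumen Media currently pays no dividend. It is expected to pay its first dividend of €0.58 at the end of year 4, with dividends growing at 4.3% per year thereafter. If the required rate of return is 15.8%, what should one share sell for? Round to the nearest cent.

€3.25

Deferred-dividend DDM. At t=3 the remaining stream is a growing perpetuity with first payment D_4 = 0.58.
V_3 = D_4/(r−g) = 0.58/(0.158−0.043) = 5.0435
P₀ = V_3/(1+r)^3 = 5.0435/(1+0.158)^3 = 3.2479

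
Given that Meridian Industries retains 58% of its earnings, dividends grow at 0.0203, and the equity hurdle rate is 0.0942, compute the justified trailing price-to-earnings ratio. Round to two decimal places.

5.80

Payout ratio b = 1 − 0.58 = 0.42.
Justified trailing P/E = b(1+g)/(r−g) = 0.42×(1+0.0203)/(0.0942−0.0203) = 5.7987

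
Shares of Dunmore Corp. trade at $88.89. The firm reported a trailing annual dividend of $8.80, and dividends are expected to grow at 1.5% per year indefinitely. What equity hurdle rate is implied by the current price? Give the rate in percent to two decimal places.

Rearranging the constant-growth DDM: r = D₁/P₀ + g.
D₁ = 8.80 × (1 + 0.015) = 8.9320.
r = 8.9320 / 88.89 + 0.015 = 0.10048 + 0.015 = 0.11548

11.55%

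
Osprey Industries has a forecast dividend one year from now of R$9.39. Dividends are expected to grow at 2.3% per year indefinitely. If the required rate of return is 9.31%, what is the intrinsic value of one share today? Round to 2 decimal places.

R$133.95

Gordon growth model: P₀ = D₁/(r − g), with D₁ = 9.39 given directly.
P₀ = 9.3900 / (0.0931 − 0.023) = 9.3900 / 0.0701 = 133.9515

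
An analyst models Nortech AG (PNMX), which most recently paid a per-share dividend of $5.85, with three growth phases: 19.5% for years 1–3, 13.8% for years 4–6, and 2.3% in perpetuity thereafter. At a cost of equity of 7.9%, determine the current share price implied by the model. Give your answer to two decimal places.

$218.46

Three-stage DDM. Project D₁…D_6; terminal Gordon value at t=6 with g = 0.023; discount at r = 0.079.
D_1 = 6.9908
D_2 = 8.3539
D_3 = 9.9830
D_4 = 11.3606
D_5 = 12.9284
D_6 = 14.7125
TV_6 = 15.0509/(0.079−0.023) = 268.7658
P₀ = Σ Dₜ/(1+r)ᵗ + TV_6/(1+r)^6 = 218.4574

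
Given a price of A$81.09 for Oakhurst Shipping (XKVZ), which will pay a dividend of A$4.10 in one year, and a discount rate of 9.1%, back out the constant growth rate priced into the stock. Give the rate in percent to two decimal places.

From P₀ = D₁/(r − g), the implied growth is g = r − D₁/P₀.
g = 0.091 − 4.10/81.09 = 0.091 − 0.05056 = 0.04044

4.04%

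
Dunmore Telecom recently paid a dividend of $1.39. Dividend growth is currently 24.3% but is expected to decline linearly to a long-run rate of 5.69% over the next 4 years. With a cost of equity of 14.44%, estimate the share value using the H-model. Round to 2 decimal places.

H-model: P₀ = D₀[(1+g_L) + H(g_S−g_L)]/(r−g_L), with H = 4/2 = 2.
P₀ = 1.39 × [(1+0.0569) + 2×(0.243−0.0569)] / (0.1444−0.0569)
   = 1.39 × 1.4291 / 0.0875 = 22.7023

$22.70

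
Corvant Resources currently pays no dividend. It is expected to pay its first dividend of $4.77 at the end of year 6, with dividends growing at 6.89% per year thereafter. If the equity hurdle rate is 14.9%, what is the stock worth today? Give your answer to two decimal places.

Deferred-dividend DDM. At t=5 the remaining stream is a growing perpetuity with first payment D_6 = 4.77.
V_5 = D_6/(r−g) = 4.77/(0.149−0.0689) = 59.5506
P₀ = V_5/(1+r)^5 = 59.5506/(1+0.149)^5 = 29.7362

$29.74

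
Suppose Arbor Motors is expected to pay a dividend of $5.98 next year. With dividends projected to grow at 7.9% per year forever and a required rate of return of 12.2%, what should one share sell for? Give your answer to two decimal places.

Gordon growth model: P₀ = D₁/(r − g), with D₁ = 5.98 given directly.
P₀ = 5.9800 / (0.122 − 0.079) = 5.9800 / 0.043 = 139.0698

$139.07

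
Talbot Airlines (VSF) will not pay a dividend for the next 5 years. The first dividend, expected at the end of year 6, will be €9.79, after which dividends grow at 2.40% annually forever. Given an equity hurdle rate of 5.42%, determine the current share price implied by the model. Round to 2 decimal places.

€248.98

Deferred-dividend DDM. At t=5 the remaining stream is a growing perpetuity with first payment D_6 = 9.79.
V_5 = D_6/(r−g) = 9.79/(0.0542−0.024) = 324.1722
P₀ = V_5/(1+r)^5 = 324.1722/(1+0.0542)^5 = 248.9778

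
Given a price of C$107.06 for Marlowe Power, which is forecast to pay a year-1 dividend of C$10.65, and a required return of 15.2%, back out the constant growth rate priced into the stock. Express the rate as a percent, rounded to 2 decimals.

From P₀ = D₁/(r − g), the implied growth is g = r − D₁/P₀.
g = 0.152 − 10.65/107.06 = 0.152 − 0.09948 = 0.05252

5.25%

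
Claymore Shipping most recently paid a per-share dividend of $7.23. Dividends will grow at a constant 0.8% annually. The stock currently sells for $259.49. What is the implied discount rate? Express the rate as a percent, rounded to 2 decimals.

3.61%

Rearranging the constant-growth DDM: r = D₁/P₀ + g.
D₁ = 7.23 × (1 + 0.008) = 7.2878.
r = 7.2878 / 259.49 + 0.008 = 0.02809 + 0.008 = 0.03609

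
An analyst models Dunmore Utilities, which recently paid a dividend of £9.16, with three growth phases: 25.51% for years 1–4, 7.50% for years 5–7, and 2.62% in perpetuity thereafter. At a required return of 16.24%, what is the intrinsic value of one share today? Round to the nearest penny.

£150.76

Three-stage DDM. Project D₁…D_7; terminal Gordon value at t=7 with g = 0.0262; discount at r = 0.1624.
D_1 = 11.4967
D_2 = 14.4295
D_3 = 18.1105
D_4 = 22.7305
D_5 = 24.4353
D_6 = 26.2679
D_7 = 28.2380
TV_7 = 28.9779/(0.1624−0.0262) = 212.7596
P₀ = Σ Dₜ/(1+r)ᵗ + TV_7/(1+r)^7 = 150.7613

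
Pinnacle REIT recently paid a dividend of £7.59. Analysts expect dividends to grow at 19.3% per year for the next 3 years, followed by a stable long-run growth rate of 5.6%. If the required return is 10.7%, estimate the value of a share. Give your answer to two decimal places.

Two-stage DDM. Project D₁…D_3 at 0.193, terminal growth 0.056, discount at r = 0.107.
D_1 = 9.0549
D_2 = 10.8025
D_3 = 12.8873
Terminal value at t=3: TV = D_4/(r−g) = 13.6090/(0.107−0.056) = 266.8436
P₀ = 9.0549/(1+0.107)^1 + 10.8025/(1+0.107)^2 + 12.8873/(1+0.107)^3 + 266.8436/(1+0.107)^3 = 223.1990

£223.20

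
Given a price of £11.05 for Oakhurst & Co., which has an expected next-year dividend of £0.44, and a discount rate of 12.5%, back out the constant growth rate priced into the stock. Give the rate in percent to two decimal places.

From P₀ = D₁/(r − g), the implied growth is g = r − D₁/P₀.
g = 0.125 − 0.44/11.05 = 0.125 − 0.03982 = 0.08518

8.52%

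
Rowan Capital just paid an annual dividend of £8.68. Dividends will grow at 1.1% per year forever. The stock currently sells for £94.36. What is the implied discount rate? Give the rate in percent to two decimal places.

10.40%

Rearranging the constant-growth DDM: r = D₁/P₀ + g.
D₁ = 8.68 × (1 + 0.011) = 8.7755.
r = 8.7755 / 94.36 + 0.011 = 0.09300 + 0.011 = 0.10400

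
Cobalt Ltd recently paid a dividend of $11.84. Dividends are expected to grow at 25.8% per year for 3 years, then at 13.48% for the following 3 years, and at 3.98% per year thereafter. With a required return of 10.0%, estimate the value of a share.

$439.15

Three-stage DDM. Project D₁…D_6; terminal Gordon value at t=6 with g = 0.0398; discount at r = 0.1.
D_1 = 14.8947
D_2 = 18.7376
D_3 = 23.5718
D_4 = 26.7493
D_5 = 30.3551
D_6 = 34.4470
TV_6 = 35.8180/(0.1−0.0398) = 594.9835
P₀ = Σ Dₜ/(1+r)ᵗ + TV_6/(1+r)^6 = 439.1515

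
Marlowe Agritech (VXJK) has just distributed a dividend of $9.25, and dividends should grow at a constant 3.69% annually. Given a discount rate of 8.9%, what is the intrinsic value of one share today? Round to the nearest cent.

Gordon growth model: P₀ = D₁/(r − g). D₁ = 9.25 × (1 + 0.0369) = 9.5913.
P₀ = 9.5913 / (0.089 − 0.0369) = 9.5913 / 0.0521 = 184.0945

$184.09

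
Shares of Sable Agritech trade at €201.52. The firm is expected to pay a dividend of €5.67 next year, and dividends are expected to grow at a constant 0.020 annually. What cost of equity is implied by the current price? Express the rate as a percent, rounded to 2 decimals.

Rearranging the constant-growth DDM: r = D₁/P₀ + g.
r = 5.6700 / 201.52 + 0.02 = 0.02814 + 0.02 = 0.04814

4.81%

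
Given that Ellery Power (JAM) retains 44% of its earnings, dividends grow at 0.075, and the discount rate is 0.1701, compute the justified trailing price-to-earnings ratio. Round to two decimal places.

Payout ratio b = 1 − 0.44 = 0.56.
Justified trailing P/E = b(1+g)/(r−g) = 0.56×(1+0.075)/(0.1701−0.075) = 6.3302

6.33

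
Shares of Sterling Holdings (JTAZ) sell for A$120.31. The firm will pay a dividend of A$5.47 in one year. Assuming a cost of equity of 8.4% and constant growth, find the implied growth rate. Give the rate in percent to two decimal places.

3.85%

From P₀ = D₁/(r − g), the implied growth is g = r − D₁/P₀.
g = 0.084 − 5.47/120.31 = 0.084 − 0.04547 = 0.03853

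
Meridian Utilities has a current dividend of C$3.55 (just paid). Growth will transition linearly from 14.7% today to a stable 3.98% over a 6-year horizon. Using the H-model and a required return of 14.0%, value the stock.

C$48.23

H-model: P₀ = D₀[(1+g_L) + H(g_S−g_L)]/(r−g_L), with H = 6/2 = 3.
P₀ = 3.55 × [(1+0.0398) + 3×(0.147−0.0398)] / (0.14−0.0398)
   = 3.55 × 1.3614 / 0.1002 = 48.2332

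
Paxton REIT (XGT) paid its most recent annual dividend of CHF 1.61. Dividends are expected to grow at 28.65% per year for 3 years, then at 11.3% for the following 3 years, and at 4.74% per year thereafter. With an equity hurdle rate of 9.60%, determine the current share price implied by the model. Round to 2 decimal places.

CHF 73.54

Three-stage DDM. Project D₁…D_6; terminal Gordon value at t=6 with g = 0.0474; discount at r = 0.096.
D_1 = 2.0713
D_2 = 2.6647
D_3 = 3.4281
D_4 = 3.8155
D_5 = 4.2466
D_6 = 4.7265
TV_6 = 4.9505/(0.096−0.0474) = 101.8631
P₀ = Σ Dₜ/(1+r)ᵗ + TV_6/(1+r)^6 = 73.5383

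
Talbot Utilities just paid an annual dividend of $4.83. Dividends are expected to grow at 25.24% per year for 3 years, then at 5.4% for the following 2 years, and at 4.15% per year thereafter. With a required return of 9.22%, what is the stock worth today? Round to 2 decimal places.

Three-stage DDM. Project D₁…D_5; terminal Gordon value at t=5 with g = 0.0415; discount at r = 0.0922.
D_1 = 6.0491
D_2 = 7.5759
D_3 = 9.4880
D_4 = 10.0004
D_5 = 10.5404
TV_5 = 10.9778/(0.0922−0.0415) = 216.5254
P₀ = Σ Dₜ/(1+r)ᵗ + TV_5/(1+r)^5 = 172.2961

$172.30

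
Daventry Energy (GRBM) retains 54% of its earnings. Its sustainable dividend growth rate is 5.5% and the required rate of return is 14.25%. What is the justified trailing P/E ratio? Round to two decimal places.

Payout ratio b = 1 − 0.54 = 0.46.
Justified trailing P/E = b(1+g)/(r−g) = 0.46×(1+0.055)/(0.1425−0.055) = 5.5463

5.55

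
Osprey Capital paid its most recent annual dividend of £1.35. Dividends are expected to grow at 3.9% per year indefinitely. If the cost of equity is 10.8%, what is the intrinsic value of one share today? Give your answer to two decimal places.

Gordon growth model: P₀ = D₁/(r − g). D₁ = 1.35 × (1 + 0.039) = 1.4026.
P₀ = 1.4026 / (0.108 − 0.039) = 1.4026 / 0.069 = 20.3283

£20.33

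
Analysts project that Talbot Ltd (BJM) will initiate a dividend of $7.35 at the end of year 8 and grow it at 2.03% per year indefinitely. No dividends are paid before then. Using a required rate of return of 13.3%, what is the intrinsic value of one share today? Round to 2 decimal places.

$27.21

Deferred-dividend DDM. At t=7 the remaining stream is a growing perpetuity with first payment D_8 = 7.35.
V_7 = D_8/(r−g) = 7.35/(0.133−0.0203) = 65.2174
P₀ = V_7/(1+r)^7 = 65.2174/(1+0.133)^7 = 27.2116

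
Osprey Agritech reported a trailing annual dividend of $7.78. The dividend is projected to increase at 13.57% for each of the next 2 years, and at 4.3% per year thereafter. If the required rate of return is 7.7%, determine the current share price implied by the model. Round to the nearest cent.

$282.24

Two-stage DDM. Project D₁…D_2 at 0.1357, terminal growth 0.043, discount at r = 0.077.
D_1 = 8.8357
D_2 = 10.0348
Terminal value at t=2: TV = D_3/(r−g) = 10.4663/(0.077−0.043) = 307.8309
P₀ = 8.8357/(1+0.077)^1 + 10.0348/(1+0.077)^2 + 307.8309/(1+0.077)^2 = 282.2429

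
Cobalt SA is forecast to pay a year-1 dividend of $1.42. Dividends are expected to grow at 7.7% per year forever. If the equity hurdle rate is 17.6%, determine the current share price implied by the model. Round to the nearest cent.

$14.34

Gordon growth model: P₀ = D₁/(r − g), with D₁ = 1.42 given directly.
P₀ = 1.4200 / (0.176 − 0.077) = 1.4200 / 0.099 = 14.3434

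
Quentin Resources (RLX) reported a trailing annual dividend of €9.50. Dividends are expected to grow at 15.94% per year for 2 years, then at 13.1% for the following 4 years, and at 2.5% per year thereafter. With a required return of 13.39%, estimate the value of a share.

€151.65

Three-stage DDM. Project D₁…D_6; terminal Gordon value at t=6 with g = 0.025; discount at r = 0.1339.
D_1 = 11.0143
D_2 = 12.7700
D_3 = 14.4428
D_4 = 16.3349
D_5 = 18.4747
D_6 = 20.8949
TV_6 = 21.4173/(0.1339−0.025) = 196.6693
P₀ = Σ Dₜ/(1+r)ᵗ + TV_6/(1+r)^6 = 151.6519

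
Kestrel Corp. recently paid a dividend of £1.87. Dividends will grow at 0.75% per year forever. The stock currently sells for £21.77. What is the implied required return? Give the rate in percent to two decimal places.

9.40%

Rearranging the constant-growth DDM: r = D₁/P₀ + g.
D₁ = 1.87 × (1 + 0.0075) = 1.8840.
r = 1.8840 / 21.77 + 0.0075 = 0.08654 + 0.0075 = 0.09404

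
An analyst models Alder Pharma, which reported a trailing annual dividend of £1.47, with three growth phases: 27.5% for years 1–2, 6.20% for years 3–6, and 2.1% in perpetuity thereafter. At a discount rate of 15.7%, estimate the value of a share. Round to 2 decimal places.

Three-stage DDM. Project D₁…D_6; terminal Gordon value at t=6 with g = 0.021; discount at r = 0.157.
D_1 = 1.8742
D_2 = 2.3897
D_3 = 2.5378
D_4 = 2.6952
D_5 = 2.8623
D_6 = 3.0397
TV_6 = 3.1036/(0.157−0.021) = 22.8204
P₀ = Σ Dₜ/(1+r)ᵗ + TV_6/(1+r)^6 = 18.7084

£18.71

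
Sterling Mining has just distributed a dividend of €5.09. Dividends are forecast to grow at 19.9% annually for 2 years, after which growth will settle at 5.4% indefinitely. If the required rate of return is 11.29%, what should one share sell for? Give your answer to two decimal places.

€117.11

Two-stage DDM. Project D₁…D_2 at 0.199, terminal growth 0.054, discount at r = 0.1129.
D_1 = 6.1029
D_2 = 7.3174
Terminal value at t=2: TV = D_3/(r−g) = 7.7125/(0.1129−0.054) = 130.9428
P₀ = 6.1029/(1+0.1129)^1 + 7.3174/(1+0.1129)^2 + 130.9428/(1+0.1129)^2 = 117.1148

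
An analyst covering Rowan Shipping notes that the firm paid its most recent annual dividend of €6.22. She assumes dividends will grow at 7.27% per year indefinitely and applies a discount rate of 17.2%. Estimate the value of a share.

Gordon growth model: P₀ = D₁/(r − g). D₁ = 6.22 × (1 + 0.0727) = 6.6722.
P₀ = 6.6722 / (0.172 − 0.0727) = 6.6722 / 0.0993 = 67.1923

€67.19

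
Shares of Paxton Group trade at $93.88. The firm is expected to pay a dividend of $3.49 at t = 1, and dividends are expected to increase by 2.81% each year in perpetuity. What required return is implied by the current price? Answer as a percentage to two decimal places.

6.53%

Rearranging the constant-growth DDM: r = D₁/P₀ + g.
r = 3.4900 / 93.88 + 0.0281 = 0.03718 + 0.0281 = 0.06528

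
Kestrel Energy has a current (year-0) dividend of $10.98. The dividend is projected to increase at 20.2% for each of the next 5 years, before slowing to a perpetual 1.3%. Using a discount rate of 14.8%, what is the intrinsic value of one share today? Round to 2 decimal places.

$166.83

Two-stage DDM. Project D₁…D_5 at 0.202, terminal growth 0.013, discount at r = 0.148.
D_1 = 13.1980
D_2 = 15.8639
D_3 = 19.0685
D_4 = 22.9203
D_5 = 27.5502
Terminal value at t=5: TV = D_6/(r−g) = 27.9083/(0.148−0.013) = 206.7285
P₀ = 13.1980/(1+0.148)^1 + 15.8639/(1+0.148)^2 + 19.0685/(1+0.148)^3 + 22.9203/(1+0.148)^4 + 27.5502/(1+0.148)^5 + 206.7285/(1+0.148)^5 = 166.8296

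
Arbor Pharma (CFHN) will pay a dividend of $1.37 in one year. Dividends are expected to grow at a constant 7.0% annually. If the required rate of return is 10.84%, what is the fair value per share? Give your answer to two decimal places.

$35.68

Gordon growth model: P₀ = D₁/(r − g), with D₁ = 1.37 given directly.
P₀ = 1.3700 / (0.1084 − 0.07) = 1.3700 / 0.0384 = 35.6771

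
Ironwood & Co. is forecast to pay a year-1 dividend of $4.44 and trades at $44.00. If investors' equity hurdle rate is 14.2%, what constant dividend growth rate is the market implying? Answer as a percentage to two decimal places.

From P₀ = D₁/(r − g), the implied growth is g = r − D₁/P₀.
g = 0.142 − 4.44/44.00 = 0.142 − 0.10091 = 0.04109

4.11%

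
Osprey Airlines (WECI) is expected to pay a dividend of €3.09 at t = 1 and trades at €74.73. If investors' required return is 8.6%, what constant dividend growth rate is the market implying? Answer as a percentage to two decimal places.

4.47%

From P₀ = D₁/(r − g), the implied growth is g = r − D₁/P₀.
g = 0.086 − 3.09/74.73 = 0.086 − 0.04135 = 0.04465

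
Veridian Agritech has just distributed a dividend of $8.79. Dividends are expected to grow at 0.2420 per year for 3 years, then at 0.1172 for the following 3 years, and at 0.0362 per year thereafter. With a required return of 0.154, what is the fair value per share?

$148.88

Three-stage DDM. Project D₁…D_6; terminal Gordon value at t=6 with g = 0.0362; discount at r = 0.154.
D_1 = 10.9172
D_2 = 13.5591
D_3 = 16.8404
D_4 = 18.8141
D_5 = 21.0192
D_6 = 23.4826
TV_6 = 24.3327/(0.154−0.0362) = 206.5593
P₀ = Σ Dₜ/(1+r)ᵗ + TV_6/(1+r)^6 = 148.8821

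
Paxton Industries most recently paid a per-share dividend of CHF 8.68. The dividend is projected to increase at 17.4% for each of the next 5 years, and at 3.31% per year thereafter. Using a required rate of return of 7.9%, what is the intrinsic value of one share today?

Two-stage DDM. Project D₁…D_5 at 0.174, terminal growth 0.0331, discount at r = 0.079.
D_1 = 10.1903
D_2 = 11.9634
D_3 = 14.0451
D_4 = 16.4889
D_5 = 19.3580
Terminal value at t=5: TV = D_6/(r−g) = 19.9987/(0.079−0.0331) = 435.7023
P₀ = 10.1903/(1+0.079)^1 + 11.9634/(1+0.079)^2 + 14.0451/(1+0.079)^3 + 16.4889/(1+0.079)^4 + 19.3580/(1+0.079)^5 + 435.7023/(1+0.079)^5 = 354.2095

CHF 354.21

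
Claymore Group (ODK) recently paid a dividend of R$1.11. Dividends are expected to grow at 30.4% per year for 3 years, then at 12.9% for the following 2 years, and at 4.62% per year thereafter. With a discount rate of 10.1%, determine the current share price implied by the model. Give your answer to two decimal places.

R$45.57

Three-stage DDM. Project D₁…D_5; terminal Gordon value at t=5 with g = 0.0462; discount at r = 0.101.
D_1 = 1.4474
D_2 = 1.8875
D_3 = 2.4613
D_4 = 2.7788
D_5 = 3.1372
TV_5 = 3.2821/(0.101−0.0462) = 59.8932
P₀ = Σ Dₜ/(1+r)ᵗ + TV_5/(1+r)^5 = 45.5664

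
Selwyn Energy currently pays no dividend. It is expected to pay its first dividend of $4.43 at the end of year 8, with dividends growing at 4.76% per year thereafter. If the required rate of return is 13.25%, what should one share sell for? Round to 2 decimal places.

Deferred-dividend DDM. At t=7 the remaining stream is a growing perpetuity with first payment D_8 = 4.43.
V_7 = D_8/(r−g) = 4.43/(0.1325−0.0476) = 52.1790
P₀ = V_7/(1+r)^7 = 52.1790/(1+0.1325)^7 = 21.8388

$21.84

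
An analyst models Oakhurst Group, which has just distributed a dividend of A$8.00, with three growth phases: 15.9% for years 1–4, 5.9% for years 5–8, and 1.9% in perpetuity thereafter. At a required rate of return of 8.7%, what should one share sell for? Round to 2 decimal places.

A$216.01

Three-stage DDM. Project D₁…D_8; terminal Gordon value at t=8 with g = 0.019; discount at r = 0.087.
D_1 = 9.2720
D_2 = 10.7462
D_3 = 12.4549
D_4 = 14.4352
D_5 = 15.2869
D_6 = 16.1888
D_7 = 17.1440
D_8 = 18.1555
TV_8 = 18.5004/(0.087−0.019) = 272.0651
P₀ = Σ Dₜ/(1+r)ᵗ + TV_8/(1+r)^8 = 216.0089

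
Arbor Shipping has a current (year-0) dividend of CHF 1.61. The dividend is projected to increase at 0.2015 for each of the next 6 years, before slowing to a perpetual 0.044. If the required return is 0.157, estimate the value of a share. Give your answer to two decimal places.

CHF 29.70

Two-stage DDM. Project D₁…D_6 at 0.2015, terminal growth 0.044, discount at r = 0.157.
D_1 = 1.9344
D_2 = 2.3242
D_3 = 2.7925
D_4 = 3.3552
D_5 = 4.0313
D_6 = 4.8436
Terminal value at t=6: TV = D_7/(r−g) = 5.0567/(0.157−0.044) = 44.7497
P₀ = 1.9344/(1+0.157)^1 + 2.3242/(1+0.157)^2 + 2.7925/(1+0.157)^3 + 3.3552/(1+0.157)^4 + 4.0313/(1+0.157)^5 + 4.8436/(1+0.157)^6 + 44.7497/(1+0.157)^6 = 29.7018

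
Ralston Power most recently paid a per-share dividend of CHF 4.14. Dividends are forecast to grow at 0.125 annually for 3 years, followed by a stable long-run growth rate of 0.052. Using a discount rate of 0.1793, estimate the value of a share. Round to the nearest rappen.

CHF 41.01

Two-stage DDM. Project D₁…D_3 at 0.125, terminal growth 0.052, discount at r = 0.1793.
D_1 = 4.6575
D_2 = 5.2397
D_3 = 5.8946
Terminal value at t=3: TV = D_4/(r−g) = 6.2012/(0.1793−0.052) = 48.7130
P₀ = 4.6575/(1+0.1793)^1 + 5.2397/(1+0.1793)^2 + 5.8946/(1+0.1793)^3 + 48.7130/(1+0.1793)^3 = 41.0121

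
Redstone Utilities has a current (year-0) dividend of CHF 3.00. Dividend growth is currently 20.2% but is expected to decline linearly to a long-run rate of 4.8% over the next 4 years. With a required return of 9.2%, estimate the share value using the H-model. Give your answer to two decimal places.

H-model: P₀ = D₀[(1+g_L) + H(g_S−g_L)]/(r−g_L), with H = 4/2 = 2.
P₀ = 3.00 × [(1+0.048) + 2×(0.202−0.048)] / (0.092−0.048)
   = 3.00 × 1.3560 / 0.044 = 92.4545

CHF 92.45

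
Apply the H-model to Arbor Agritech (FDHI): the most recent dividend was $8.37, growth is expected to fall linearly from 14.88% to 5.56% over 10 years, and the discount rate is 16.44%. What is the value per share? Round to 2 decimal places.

$117.06

H-model: P₀ = D₀[(1+g_L) + H(g_S−g_L)]/(r−g_L), with H = 10/2 = 5.
P₀ = 8.37 × [(1+0.0556) + 5×(0.1488−0.0556)] / (0.1644−0.0556)
   = 8.37 × 1.5216 / 0.1088 = 117.0569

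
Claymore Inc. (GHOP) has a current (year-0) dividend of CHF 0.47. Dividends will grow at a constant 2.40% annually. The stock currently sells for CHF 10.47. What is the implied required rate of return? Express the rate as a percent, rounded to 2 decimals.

Rearranging the constant-growth DDM: r = D₁/P₀ + g.
D₁ = 0.47 × (1 + 0.024) = 0.4813.
r = 0.4813 / 10.47 + 0.024 = 0.04597 + 0.024 = 0.06997

7.00%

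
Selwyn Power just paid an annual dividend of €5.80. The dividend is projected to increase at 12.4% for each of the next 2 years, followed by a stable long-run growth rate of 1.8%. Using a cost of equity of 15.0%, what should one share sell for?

€53.94

Two-stage DDM. Project D₁…D_2 at 0.124, terminal growth 0.018, discount at r = 0.15.
D_1 = 6.5192
D_2 = 7.3276
Terminal value at t=2: TV = D_3/(r−g) = 7.4595/(0.15−0.018) = 56.5112
P₀ = 6.5192/(1+0.15)^1 + 7.3276/(1+0.15)^2 + 56.5112/(1+0.15)^2 = 53.9402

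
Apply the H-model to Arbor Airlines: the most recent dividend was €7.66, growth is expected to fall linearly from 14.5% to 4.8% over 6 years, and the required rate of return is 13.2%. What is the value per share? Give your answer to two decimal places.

H-model: P₀ = D₀[(1+g_L) + H(g_S−g_L)]/(r−g_L), with H = 6/2 = 3.
P₀ = 7.66 × [(1+0.048) + 3×(0.145−0.048)] / (0.132−0.048)
   = 7.66 × 1.3390 / 0.084 = 122.1040

€122.10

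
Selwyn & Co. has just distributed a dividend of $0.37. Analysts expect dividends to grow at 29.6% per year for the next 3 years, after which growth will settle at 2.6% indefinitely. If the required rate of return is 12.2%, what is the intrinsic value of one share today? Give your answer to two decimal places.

Two-stage DDM. Project D₁…D_3 at 0.296, terminal growth 0.026, discount at r = 0.122.
D_1 = 0.4795
D_2 = 0.6215
D_3 = 0.8054
Terminal value at t=3: TV = D_4/(r−g) = 0.8264/(0.122−0.026) = 8.6078
P₀ = 0.4795/(1+0.122)^1 + 0.6215/(1+0.122)^2 + 0.8054/(1+0.122)^3 + 8.6078/(1+0.122)^3 = 7.5854

$7.59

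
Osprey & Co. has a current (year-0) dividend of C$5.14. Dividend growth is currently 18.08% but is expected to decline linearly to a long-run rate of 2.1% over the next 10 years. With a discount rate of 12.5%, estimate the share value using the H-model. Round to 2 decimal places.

H-model: P₀ = D₀[(1+g_L) + H(g_S−g_L)]/(r−g_L), with H = 10/2 = 5.
P₀ = 5.14 × [(1+0.021) + 5×(0.1808−0.021)] / (0.125−0.021)
   = 5.14 × 1.8200 / 0.104 = 89.9500

C$89.95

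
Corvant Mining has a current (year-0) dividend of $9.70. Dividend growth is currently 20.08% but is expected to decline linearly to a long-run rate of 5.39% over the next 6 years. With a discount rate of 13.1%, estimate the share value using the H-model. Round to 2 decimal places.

H-model: P₀ = D₀[(1+g_L) + H(g_S−g_L)]/(r−g_L), with H = 6/2 = 3.
P₀ = 9.70 × [(1+0.0539) + 3×(0.2008−0.0539)] / (0.131−0.0539)
   = 9.70 × 1.4946 / 0.0771 = 188.0366

$188.04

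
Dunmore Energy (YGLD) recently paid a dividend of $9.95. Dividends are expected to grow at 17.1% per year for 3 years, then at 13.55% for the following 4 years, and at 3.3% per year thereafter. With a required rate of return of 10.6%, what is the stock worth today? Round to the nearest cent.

$269.64

Three-stage DDM. Project D₁…D_7; terminal Gordon value at t=7 with g = 0.033; discount at r = 0.106.
D_1 = 11.6514
D_2 = 13.6438
D_3 = 15.9769
D_4 = 18.1418
D_5 = 20.6000
D_6 = 23.3913
D_7 = 26.5609
TV_7 = 27.4374/(0.106−0.033) = 375.8545
P₀ = Σ Dₜ/(1+r)ᵗ + TV_7/(1+r)^7 = 269.6374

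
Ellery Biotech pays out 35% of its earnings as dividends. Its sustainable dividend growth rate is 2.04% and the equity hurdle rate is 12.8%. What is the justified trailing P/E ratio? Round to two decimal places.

3.32

Justified trailing P/E = b(1+g)/(r−g) = 0.35×(1+0.0204)/(0.128−0.0204) = 3.3191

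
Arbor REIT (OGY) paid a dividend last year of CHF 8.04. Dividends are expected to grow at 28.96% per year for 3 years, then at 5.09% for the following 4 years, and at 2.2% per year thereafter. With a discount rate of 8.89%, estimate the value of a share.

Three-stage DDM. Project D₁…D_7; terminal Gordon value at t=7 with g = 0.022; discount at r = 0.0889.
D_1 = 10.3684
D_2 = 13.3711
D_3 = 17.2433
D_4 = 18.1210
D_5 = 19.0434
D_6 = 20.0127
D_7 = 21.0313
TV_7 = 21.4940/(0.0889−0.022) = 321.2858
P₀ = Σ Dₜ/(1+r)ᵗ + TV_7/(1+r)^7 = 260.0758

CHF 260.08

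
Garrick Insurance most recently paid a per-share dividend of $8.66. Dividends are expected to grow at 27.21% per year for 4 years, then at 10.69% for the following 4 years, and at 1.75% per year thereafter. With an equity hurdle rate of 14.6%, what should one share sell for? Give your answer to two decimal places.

Three-stage DDM. Project D₁…D_8; terminal Gordon value at t=8 with g = 0.0175; discount at r = 0.146.
D_1 = 11.0164
D_2 = 14.0139
D_3 = 17.8271
D_4 = 22.6779
D_5 = 25.1022
D_6 = 27.7856
D_7 = 30.7559
D_8 = 34.0437
TV_8 = 34.6394/(0.146−0.0175) = 269.5676
P₀ = Σ Dₜ/(1+r)ᵗ + TV_8/(1+r)^8 = 184.1466

$184.15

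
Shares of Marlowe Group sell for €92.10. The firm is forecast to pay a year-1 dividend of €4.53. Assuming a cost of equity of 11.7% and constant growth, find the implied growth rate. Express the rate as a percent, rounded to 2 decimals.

6.78%

From P₀ = D₁/(r − g), the implied growth is g = r − D₁/P₀.
g = 0.117 − 4.53/92.10 = 0.117 − 0.04919 = 0.06781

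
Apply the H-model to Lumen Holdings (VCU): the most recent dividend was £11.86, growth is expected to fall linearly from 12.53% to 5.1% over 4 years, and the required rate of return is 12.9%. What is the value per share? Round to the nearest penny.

£182.40

H-model: P₀ = D₀[(1+g_L) + H(g_S−g_L)]/(r−g_L), with H = 4/2 = 2.
P₀ = 11.86 × [(1+0.051) + 2×(0.1253−0.051)] / (0.129−0.051)
   = 11.86 × 1.1996 / 0.078 = 182.4007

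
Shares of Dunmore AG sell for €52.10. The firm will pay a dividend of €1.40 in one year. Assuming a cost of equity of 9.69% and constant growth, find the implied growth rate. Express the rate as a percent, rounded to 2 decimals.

From P₀ = D₁/(r − g), the implied growth is g = r − D₁/P₀.
g = 0.0969 − 1.40/52.10 = 0.0969 − 0.02687 = 0.07003

7.00%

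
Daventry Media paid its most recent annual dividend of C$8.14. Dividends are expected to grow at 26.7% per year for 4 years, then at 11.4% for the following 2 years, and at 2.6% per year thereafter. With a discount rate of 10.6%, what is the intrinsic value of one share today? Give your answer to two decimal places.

Three-stage DDM. Project D₁…D_6; terminal Gordon value at t=6 with g = 0.026; discount at r = 0.106.
D_1 = 10.3134
D_2 = 13.0671
D_3 = 16.5560
D_4 = 20.9764
D_5 = 23.3677
D_6 = 26.0316
TV_6 = 26.7084/(0.106−0.026) = 333.8556
P₀ = Σ Dₜ/(1+r)ᵗ + TV_6/(1+r)^6 = 257.0073

C$257.01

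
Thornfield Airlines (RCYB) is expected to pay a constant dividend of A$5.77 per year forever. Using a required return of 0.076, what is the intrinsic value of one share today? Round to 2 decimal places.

Zero-growth DDM (perpetuity): P₀ = D/r = 5.77 / 0.076 = 75.9211

A$75.92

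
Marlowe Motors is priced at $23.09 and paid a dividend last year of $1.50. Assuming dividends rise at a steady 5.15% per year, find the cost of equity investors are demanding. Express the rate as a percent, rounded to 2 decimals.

11.98%

Rearranging the constant-growth DDM: r = D₁/P₀ + g.
D₁ = 1.50 × (1 + 0.0515) = 1.5773.
r = 1.5773 / 23.09 + 0.0515 = 0.06831 + 0.0515 = 0.11981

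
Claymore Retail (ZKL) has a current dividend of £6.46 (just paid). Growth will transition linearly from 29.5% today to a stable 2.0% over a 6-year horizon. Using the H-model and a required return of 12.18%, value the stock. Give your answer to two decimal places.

£117.08

H-model: P₀ = D₀[(1+g_L) + H(g_S−g_L)]/(r−g_L), with H = 6/2 = 3.
P₀ = 6.46 × [(1+0.02) + 3×(0.295−0.02)] / (0.1218−0.02)
   = 6.46 × 1.8450 / 0.1018 = 117.0796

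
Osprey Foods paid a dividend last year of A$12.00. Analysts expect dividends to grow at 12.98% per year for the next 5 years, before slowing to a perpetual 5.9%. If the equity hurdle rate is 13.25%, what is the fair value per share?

Two-stage DDM. Project D₁…D_5 at 0.1298, terminal growth 0.059, discount at r = 0.1325.
D_1 = 13.5576
D_2 = 15.3174
D_3 = 17.3056
D_4 = 19.5518
D_5 = 22.0897
Terminal value at t=5: TV = D_6/(r−g) = 23.3930/(0.1325−0.059) = 318.2715
P₀ = 13.5576/(1+0.1325)^1 + 15.3174/(1+0.1325)^2 + 17.3056/(1+0.1325)^3 + 19.5518/(1+0.1325)^4 + 22.0897/(1+0.1325)^5 + 318.2715/(1+0.1325)^5 = 230.4190

A$230.42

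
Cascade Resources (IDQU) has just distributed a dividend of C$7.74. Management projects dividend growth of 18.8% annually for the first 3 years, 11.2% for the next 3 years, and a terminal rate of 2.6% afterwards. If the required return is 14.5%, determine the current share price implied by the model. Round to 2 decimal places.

C$117.75

Three-stage DDM. Project D₁…D_6; terminal Gordon value at t=6 with g = 0.026; discount at r = 0.145.
D_1 = 9.1951
D_2 = 10.9238
D_3 = 12.9775
D_4 = 14.4310
D_5 = 16.0472
D_6 = 17.8445
TV_6 = 18.3085/(0.145−0.026) = 153.8527
P₀ = Σ Dₜ/(1+r)ᵗ + TV_6/(1+r)^6 = 117.7538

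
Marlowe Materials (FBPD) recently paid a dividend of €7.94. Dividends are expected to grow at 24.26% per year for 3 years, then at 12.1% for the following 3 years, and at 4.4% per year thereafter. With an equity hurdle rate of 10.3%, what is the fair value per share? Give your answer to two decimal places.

€276.43

Three-stage DDM. Project D₁…D_6; terminal Gordon value at t=6 with g = 0.044; discount at r = 0.103.
D_1 = 9.8662
D_2 = 12.2598
D_3 = 15.2340
D_4 = 17.0773
D_5 = 19.1437
D_6 = 21.4601
TV_6 = 22.4043/(0.103−0.044) = 379.7343
P₀ = Σ Dₜ/(1+r)ᵗ + TV_6/(1+r)^6 = 276.4311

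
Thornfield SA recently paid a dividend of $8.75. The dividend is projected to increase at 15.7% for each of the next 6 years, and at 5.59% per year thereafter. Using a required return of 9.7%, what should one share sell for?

Two-stage DDM. Project D₁…D_6 at 0.157, terminal growth 0.0559, discount at r = 0.097.
D_1 = 10.1238
D_2 = 11.7132
D_3 = 13.5521
D_4 = 15.6798
D_5 = 18.1416
D_6 = 20.9898
Terminal value at t=6: TV = D_7/(r−g) = 22.1631/(0.097−0.0559) = 539.2488
P₀ = 10.1238/(1+0.097)^1 + 11.7132/(1+0.097)^2 + 13.5521/(1+0.097)^3 + 15.6798/(1+0.097)^4 + 18.1416/(1+0.097)^5 + 20.9898/(1+0.097)^6 + 539.2488/(1+0.097)^6 = 372.9388

$372.94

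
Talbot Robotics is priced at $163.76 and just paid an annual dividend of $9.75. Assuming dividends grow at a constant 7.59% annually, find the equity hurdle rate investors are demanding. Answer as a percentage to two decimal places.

14.00%

Rearranging the constant-growth DDM: r = D₁/P₀ + g.
D₁ = 9.75 × (1 + 0.0759) = 10.4900.
r = 10.4900 / 163.76 + 0.0759 = 0.06406 + 0.0759 = 0.13996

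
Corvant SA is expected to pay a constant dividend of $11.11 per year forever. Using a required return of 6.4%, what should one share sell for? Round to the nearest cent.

$173.59

Zero-growth DDM (perpetuity): P₀ = D/r = 11.11 / 0.064 = 173.5938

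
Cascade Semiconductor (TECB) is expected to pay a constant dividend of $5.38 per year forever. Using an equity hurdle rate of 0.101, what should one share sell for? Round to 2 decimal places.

Zero-growth DDM (perpetuity): P₀ = D/r = 5.38 / 0.101 = 53.2673

$53.27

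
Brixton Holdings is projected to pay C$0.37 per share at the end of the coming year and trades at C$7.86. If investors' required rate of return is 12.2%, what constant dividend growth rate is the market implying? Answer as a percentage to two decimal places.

From P₀ = D₁/(r − g), the implied growth is g = r − D₁/P₀.
g = 0.122 − 0.37/7.86 = 0.122 − 0.04707 = 0.07493

7.49%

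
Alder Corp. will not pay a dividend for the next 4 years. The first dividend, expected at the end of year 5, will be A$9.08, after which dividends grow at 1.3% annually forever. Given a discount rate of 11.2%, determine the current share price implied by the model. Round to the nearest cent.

A$59.98

Deferred-dividend DDM. At t=4 the remaining stream is a growing perpetuity with first payment D_5 = 9.08.
V_4 = D_5/(r−g) = 9.08/(0.112−0.013) = 91.7172
P₀ = V_4/(1+r)^4 = 91.7172/(1+0.112)^4 = 59.9835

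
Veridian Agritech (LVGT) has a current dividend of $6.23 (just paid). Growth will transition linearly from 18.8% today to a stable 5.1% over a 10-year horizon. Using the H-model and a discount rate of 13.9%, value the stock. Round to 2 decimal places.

$122.90

H-model: P₀ = D₀[(1+g_L) + H(g_S−g_L)]/(r−g_L), with H = 10/2 = 5.
P₀ = 6.23 × [(1+0.051) + 5×(0.188−0.051)] / (0.139−0.051)
   = 6.23 × 1.7360 / 0.088 = 122.9009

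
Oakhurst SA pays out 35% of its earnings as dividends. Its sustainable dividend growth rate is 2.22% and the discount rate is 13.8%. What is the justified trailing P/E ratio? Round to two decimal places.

3.09

Justified trailing P/E = b(1+g)/(r−g) = 0.35×(1+0.0222)/(0.138−0.0222) = 3.0896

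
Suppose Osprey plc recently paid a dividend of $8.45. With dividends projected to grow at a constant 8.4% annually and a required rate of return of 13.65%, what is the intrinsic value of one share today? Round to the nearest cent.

$174.47

Gordon growth model: P₀ = D₁/(r − g). D₁ = 8.45 × (1 + 0.084) = 9.1598.
P₀ = 9.1598 / (0.1365 − 0.084) = 9.1598 / 0.0525 = 174.4724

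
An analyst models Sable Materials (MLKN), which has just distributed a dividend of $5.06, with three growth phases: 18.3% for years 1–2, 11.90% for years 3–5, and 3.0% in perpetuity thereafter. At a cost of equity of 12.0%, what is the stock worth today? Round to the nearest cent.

$92.33

Three-stage DDM. Project D₁…D_5; terminal Gordon value at t=5 with g = 0.03; discount at r = 0.12.
D_1 = 5.9860
D_2 = 7.0814
D_3 = 7.9241
D_4 = 8.8671
D_5 = 9.9223
TV_5 = 10.2199/(0.12−0.03) = 113.5547
P₀ = Σ Dₜ/(1+r)ᵗ + TV_5/(1+r)^5 = 92.3294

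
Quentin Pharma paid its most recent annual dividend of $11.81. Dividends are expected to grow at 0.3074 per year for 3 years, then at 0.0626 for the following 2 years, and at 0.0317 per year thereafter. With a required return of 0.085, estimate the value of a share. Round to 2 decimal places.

Three-stage DDM. Project D₁…D_5; terminal Gordon value at t=5 with g = 0.0317; discount at r = 0.085.
D_1 = 15.4404
D_2 = 20.1868
D_3 = 26.3922
D_4 = 28.0443
D_5 = 29.7999
TV_5 = 30.7446/(0.085−0.0317) = 576.8212
P₀ = Σ Dₜ/(1+r)ᵗ + TV_5/(1+r)^5 = 475.7078

$475.71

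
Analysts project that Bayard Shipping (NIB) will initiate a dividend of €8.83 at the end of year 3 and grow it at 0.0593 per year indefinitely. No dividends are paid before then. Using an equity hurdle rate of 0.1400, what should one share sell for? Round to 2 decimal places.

Deferred-dividend DDM. At t=2 the remaining stream is a growing perpetuity with first payment D_3 = 8.83.
V_2 = D_3/(r−g) = 8.83/(0.14−0.0593) = 109.4176
P₀ = V_2/(1+r)^2 = 109.4176/(1+0.14)^2 = 84.1933

€84.19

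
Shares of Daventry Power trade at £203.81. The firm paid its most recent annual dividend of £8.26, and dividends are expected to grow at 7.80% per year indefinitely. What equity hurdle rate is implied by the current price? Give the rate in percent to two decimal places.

Rearranging the constant-growth DDM: r = D₁/P₀ + g.
D₁ = 8.26 × (1 + 0.078) = 8.9043.
r = 8.9043 / 203.81 + 0.078 = 0.04369 + 0.078 = 0.12169

12.17%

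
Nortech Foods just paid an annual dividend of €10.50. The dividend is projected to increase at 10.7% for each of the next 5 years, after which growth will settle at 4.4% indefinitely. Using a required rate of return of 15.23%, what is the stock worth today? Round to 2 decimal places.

€129.45

Two-stage DDM. Project D₁…D_5 at 0.107, terminal growth 0.044, discount at r = 0.1523.
D_1 = 11.6235
D_2 = 12.8672
D_3 = 14.2440
D_4 = 15.7681
D_5 = 17.4553
Terminal value at t=5: TV = D_6/(r−g) = 18.2233/(0.1523−0.044) = 168.2672
P₀ = 11.6235/(1+0.1523)^1 + 12.8672/(1+0.1523)^2 + 14.2440/(1+0.1523)^3 + 15.7681/(1+0.1523)^4 + 17.4553/(1+0.1523)^5 + 168.2672/(1+0.1523)^5 = 129.4503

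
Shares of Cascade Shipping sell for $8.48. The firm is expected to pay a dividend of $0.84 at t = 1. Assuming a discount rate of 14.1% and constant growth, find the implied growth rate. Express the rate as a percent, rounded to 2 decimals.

From P₀ = D₁/(r − g), the implied growth is g = r − D₁/P₀.
g = 0.141 − 0.84/8.48 = 0.141 − 0.09906 = 0.04194

4.19%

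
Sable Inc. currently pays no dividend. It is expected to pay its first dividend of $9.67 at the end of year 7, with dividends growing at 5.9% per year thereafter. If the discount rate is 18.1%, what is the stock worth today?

$29.21

Deferred-dividend DDM. At t=6 the remaining stream is a growing perpetuity with first payment D_7 = 9.67.
V_6 = D_7/(r−g) = 9.67/(0.181−0.059) = 79.2623
P₀ = V_6/(1+r)^6 = 79.2623/(1+0.181)^6 = 29.2124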